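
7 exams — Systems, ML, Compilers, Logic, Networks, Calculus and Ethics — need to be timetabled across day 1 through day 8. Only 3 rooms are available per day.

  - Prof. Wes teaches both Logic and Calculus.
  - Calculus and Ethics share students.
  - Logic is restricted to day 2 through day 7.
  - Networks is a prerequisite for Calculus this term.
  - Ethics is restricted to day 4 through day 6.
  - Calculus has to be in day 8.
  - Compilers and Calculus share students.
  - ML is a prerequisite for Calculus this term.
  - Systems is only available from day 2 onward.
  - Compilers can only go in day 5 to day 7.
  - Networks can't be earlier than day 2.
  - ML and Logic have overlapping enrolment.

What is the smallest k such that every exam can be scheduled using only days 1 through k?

8 days

The precedence chain requires at least 2 distinct days.
With at most 3 per day and 7 exams, at least 3 days are needed.
Calculus can't be placed before day 8, so the schedule must run through at least day 8.
8 works (last occupied day: day 8): for example Networks in day 2; Ethics in day 4; Logic in day 2; Systems in day 2; ML in day 1; Compilers in day 5; Calculus in day 8.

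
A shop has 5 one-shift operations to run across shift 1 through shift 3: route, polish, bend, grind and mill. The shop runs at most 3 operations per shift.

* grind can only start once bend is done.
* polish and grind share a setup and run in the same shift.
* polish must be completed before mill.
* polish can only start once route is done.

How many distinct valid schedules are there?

1

Enumerating: mill=shift 3, polish=shift 2, bend=shift 1, route=shift 1, grind=shift 2.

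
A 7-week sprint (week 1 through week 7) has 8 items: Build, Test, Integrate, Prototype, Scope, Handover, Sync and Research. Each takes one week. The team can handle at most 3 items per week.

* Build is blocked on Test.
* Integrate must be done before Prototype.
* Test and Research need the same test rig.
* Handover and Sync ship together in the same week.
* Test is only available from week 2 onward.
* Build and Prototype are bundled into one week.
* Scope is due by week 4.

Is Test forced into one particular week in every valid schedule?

Test can be week 2 (e.g. Prototype in week 3; Sync in week 2; Integrate in week 1; Build in week 3; Handover in week 2; Test in week 2; Research in week 1; Scope in week 1) or week 3 (e.g. Scope in week 1; Sync in week 2; Integrate in week 1; Build in week 4; Research in week 1; Prototype in week 4; Handover in week 2; Test in week 3).

No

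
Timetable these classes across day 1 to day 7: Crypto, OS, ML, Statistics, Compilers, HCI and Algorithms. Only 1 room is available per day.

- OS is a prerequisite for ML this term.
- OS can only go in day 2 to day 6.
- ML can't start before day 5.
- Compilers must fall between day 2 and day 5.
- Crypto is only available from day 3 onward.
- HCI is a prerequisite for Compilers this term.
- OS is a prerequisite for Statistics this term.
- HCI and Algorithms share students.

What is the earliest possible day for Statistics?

Precedence pushes Statistics to at least day 3.
Statistics at day 3 is achievable: Crypto -> day 6; HCI -> day 1; Compilers -> day 4; OS -> day 2; ML -> day 5; Statistics -> day 3; Algorithms -> day 7.

day 3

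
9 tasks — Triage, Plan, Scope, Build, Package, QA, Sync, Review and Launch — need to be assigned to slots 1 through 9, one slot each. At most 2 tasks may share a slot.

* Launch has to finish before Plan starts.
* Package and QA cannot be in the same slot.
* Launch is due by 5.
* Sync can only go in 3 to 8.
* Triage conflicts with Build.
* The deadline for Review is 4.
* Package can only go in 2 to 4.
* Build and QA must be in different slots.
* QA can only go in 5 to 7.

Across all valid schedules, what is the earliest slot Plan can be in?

Precedence pushes Plan to at least 2.
Plan at 2 is achievable: Launch=1; Review=1; Scope=4; QA=5; Package=2; Sync=3; Build=4; Triage=3; Plan=2.

2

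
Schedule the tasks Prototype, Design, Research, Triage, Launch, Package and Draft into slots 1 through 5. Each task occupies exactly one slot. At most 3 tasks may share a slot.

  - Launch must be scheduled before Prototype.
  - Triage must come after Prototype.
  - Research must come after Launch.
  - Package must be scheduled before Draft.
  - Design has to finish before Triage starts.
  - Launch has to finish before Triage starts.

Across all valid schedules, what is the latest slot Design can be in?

4

Downstream work caps Design at 4.
Design at 4 is achievable: Draft -> 2, Prototype -> 2, Triage -> 5, Package -> 1, Research -> 2, Design -> 4, Launch -> 1.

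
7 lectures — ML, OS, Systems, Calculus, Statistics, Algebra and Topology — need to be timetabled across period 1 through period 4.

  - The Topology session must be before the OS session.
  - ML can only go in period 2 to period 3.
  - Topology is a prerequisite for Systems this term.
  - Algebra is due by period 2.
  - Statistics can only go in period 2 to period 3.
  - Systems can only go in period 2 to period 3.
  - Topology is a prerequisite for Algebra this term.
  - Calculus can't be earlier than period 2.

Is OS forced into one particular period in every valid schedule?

No

OS can be period 2 (e.g. Statistics=period 2; ML=period 2; OS=period 2; Systems=period 2; Topology=period 1; Algebra=period 2; Calculus=period 2) or period 3 (e.g. Topology -> period 1; Algebra -> period 2; Systems -> period 2; Statistics -> period 2; Calculus -> period 2; OS -> period 3; ML -> period 2).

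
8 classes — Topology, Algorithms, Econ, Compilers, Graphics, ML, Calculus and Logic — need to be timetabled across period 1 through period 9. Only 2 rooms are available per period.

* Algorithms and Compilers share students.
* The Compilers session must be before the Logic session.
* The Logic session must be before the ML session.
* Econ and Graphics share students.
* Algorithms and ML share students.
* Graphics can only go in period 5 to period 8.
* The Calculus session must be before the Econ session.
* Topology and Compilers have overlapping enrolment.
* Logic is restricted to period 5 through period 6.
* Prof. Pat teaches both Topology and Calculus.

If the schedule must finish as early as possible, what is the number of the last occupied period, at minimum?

6

The precedence chain requires at least 3 distinct periods.
With at most 2 per period and 8 classes, at least 4 periods are needed.
Propagating the time windows through the other constraints, ML can't land before period 6, so the schedule must run through at least period 6.
6 works (last occupied period: period 6): for example Compilers in period 1; Algorithms in period 3; Calculus in period 1; ML in period 6; Econ in period 2; Topology in period 2; Logic in period 5; Graphics in period 5.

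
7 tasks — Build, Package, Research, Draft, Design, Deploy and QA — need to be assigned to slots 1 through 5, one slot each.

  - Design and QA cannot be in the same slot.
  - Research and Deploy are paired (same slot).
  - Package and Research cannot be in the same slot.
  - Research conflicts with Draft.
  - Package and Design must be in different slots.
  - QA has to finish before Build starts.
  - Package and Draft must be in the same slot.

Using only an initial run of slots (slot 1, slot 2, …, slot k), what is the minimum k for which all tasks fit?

2 slots

The precedence chain requires at least 2 distinct slots.
2 works (last occupied slot: 2): for example QA -> 1, Build -> 2, Deploy -> 2, Package -> 1, Draft -> 1, Research -> 2, Design -> 2.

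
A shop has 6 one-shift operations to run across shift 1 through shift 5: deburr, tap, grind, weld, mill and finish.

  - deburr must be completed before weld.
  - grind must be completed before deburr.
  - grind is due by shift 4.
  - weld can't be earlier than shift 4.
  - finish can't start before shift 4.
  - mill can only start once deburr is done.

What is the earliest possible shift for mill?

Precedence pushes mill to at least shift 3.
mill at shift 3 is achievable: mill in shift 3; finish in shift 4; weld in shift 4; grind in shift 1; tap in shift 1; deburr in shift 2.

shift 3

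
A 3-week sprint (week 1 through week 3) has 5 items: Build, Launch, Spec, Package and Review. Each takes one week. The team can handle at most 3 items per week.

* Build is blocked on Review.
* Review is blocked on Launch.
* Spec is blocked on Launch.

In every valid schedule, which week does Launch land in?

Downstream work caps Launch at week 1.
So Launch is pinned to week 1.

week 1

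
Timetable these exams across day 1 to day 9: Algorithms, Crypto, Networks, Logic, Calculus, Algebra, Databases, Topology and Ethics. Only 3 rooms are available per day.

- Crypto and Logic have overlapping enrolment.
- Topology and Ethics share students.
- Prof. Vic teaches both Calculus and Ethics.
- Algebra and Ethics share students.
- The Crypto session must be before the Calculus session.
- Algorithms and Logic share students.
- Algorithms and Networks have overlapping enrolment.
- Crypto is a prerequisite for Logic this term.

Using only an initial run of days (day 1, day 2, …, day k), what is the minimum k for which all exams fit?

The precedence chain requires at least 2 distinct days.
With at most 3 per day and 9 exams, at least 3 days are needed.
3 works (last occupied day: day 3): for example Databases in day 3, Topology in day 3, Networks in day 2, Logic in day 2, Algorithms in day 1, Crypto in day 1, Algebra in day 3, Ethics in day 1, Calculus in day 2.

3 days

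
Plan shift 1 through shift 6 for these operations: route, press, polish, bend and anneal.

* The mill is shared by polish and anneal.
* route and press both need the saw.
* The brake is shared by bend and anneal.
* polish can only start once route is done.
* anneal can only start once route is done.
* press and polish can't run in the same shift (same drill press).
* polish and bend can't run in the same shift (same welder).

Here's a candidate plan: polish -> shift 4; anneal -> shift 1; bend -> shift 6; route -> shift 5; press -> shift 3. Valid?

No — it violates: anneal can only start once route is done

polish can only start once route is done — violated.
polish and bend can't run in the same shift (same welder) — holds.
anneal can only start once route is done — violated.
The brake is shared by bend and anneal — holds.
route and press both need the saw — holds.
press and polish can't run in the same shift (same drill press) — holds.
The mill is shared by polish and anneal — holds.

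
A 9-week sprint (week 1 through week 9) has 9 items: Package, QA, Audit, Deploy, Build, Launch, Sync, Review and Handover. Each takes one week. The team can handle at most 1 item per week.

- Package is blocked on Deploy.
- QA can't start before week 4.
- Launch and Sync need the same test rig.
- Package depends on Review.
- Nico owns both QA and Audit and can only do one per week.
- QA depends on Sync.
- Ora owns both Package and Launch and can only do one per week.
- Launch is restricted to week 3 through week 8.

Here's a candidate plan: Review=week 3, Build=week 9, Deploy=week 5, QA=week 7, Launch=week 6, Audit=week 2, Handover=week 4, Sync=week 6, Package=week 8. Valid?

No — it violates: Launch and Sync need the same test rig

QA can't start before week 4 — holds.
Nico owns both QA and Audit and can only do one per week — holds.
QA depends on Sync — holds.
Launch is restricted to week 3 through week 8 — holds.
Launch and Sync need the same test rig — violated.
The team can handle at most 1 item per week — violated.
Package depends on Review — holds.
Package is blocked on Deploy — holds.
Ora owns both Package and Launch and can only do one per week — holds.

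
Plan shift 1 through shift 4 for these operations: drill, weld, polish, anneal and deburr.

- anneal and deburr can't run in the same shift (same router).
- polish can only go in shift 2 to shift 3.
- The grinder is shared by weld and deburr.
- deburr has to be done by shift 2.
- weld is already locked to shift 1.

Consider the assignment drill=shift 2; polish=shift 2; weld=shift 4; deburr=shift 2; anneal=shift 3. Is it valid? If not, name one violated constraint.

No. weld is already locked to shift 1 is not satisfied.

polish can only go in shift 2 to shift 3 — holds.
weld is already locked to shift 1 — violated.
anneal and deburr can't run in the same shift (same router) — holds.
The grinder is shared by weld and deburr — holds.
deburr has to be done by shift 2 — holds.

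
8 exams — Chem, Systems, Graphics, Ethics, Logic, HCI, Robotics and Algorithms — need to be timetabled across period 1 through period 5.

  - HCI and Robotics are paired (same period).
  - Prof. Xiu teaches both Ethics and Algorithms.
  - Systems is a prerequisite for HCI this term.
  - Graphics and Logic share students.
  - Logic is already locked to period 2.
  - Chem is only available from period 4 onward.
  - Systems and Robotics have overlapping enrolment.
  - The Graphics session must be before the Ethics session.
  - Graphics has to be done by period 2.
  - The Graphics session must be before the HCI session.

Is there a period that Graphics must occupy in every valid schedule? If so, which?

Graphics's window is period 1–period 2.
Logic is fixed at period 2, and Graphics can't share a period with Logic.
So Graphics must be period 1.

period 1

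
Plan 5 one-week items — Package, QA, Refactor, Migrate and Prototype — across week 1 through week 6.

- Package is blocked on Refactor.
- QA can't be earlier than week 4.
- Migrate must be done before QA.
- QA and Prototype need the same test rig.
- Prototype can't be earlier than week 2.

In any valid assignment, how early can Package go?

Precedence pushes Package to at least week 2.
Package at week 2 is achievable: Refactor -> week 1; Package -> week 2; Prototype -> week 2; QA -> week 4; Migrate -> week 1.

week 2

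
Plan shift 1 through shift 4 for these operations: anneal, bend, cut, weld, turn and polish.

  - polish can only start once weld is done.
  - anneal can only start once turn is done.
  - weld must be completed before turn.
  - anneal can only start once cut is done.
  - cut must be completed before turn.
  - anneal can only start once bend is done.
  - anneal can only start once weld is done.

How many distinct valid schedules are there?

45

Splitting on anneal: it can be shift 3 (6), shift 4 (39). Listing each branch's schedules as (bend, cut, weld, turn, polish) by shift number:
anneal=shift 3: (1,1,1,2,2) (1,1,1,2,3) (1,1,1,2,4) (2,1,1,2,2) (2,1,1,2,3) (2,1,1,2,4) — 6.
anneal=shift 4: (1,1,1,2,2) (1,1,1,2,3) (1,1,1,2,4) (1,1,1,3,2) (1,1,1,3,3) (1,1,1,3,4) (1,1,2,3,3) (1,1,2,3,4) (1,2,1,3,2) (1,2,1,3,3) (1,2,1,3,4) (1,2,2,3,3) (1,2,2,3,4) (2,1,1,2,2) (2,1,1,2,3) (2,1,1,2,4) (2,1,1,3,2) (2,1,1,3,3) (2,1,1,3,4) (2,1,2,3,3) (2,1,2,3,4) (2,2,1,3,2) (2,2,1,3,3) (2,2,1,3,4) (2,2,2,3,3) (2,2,2,3,4) (3,1,1,2,2) (3,1,1,2,3) (3,1,1,2,4) (3,1,1,3,2) (3,1,1,3,3) (3,1,1,3,4) (3,1,2,3,3) (3,1,2,3,4) (3,2,1,3,2) (3,2,1,3,3) (3,2,1,3,4) (3,2,2,3,3) (3,2,2,3,4) — 39.
Summing: 6 + 39 = 45.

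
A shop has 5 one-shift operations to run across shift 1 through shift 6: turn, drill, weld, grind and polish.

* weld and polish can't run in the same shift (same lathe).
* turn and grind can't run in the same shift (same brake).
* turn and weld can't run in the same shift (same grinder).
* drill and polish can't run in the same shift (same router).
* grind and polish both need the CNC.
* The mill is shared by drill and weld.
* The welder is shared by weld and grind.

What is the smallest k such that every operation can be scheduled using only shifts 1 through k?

Check 2 shifts directly (anything shorter is at least as hard).
Could 2 shifts be enough, i.e. nothing placed later than shift 2? No: turn, weld and grind must all be in different shifts (turn/weld can't share; turn/grind can't share; weld/grind can't share), but only 2 shifts are available: 3 operations can't fit in 2 distinct shifts.
So 2 shifts is not enough.
3 works (last occupied shift: shift 3): for example turn=shift 1, weld=shift 3, grind=shift 2, polish=shift 1, drill=shift 2.

3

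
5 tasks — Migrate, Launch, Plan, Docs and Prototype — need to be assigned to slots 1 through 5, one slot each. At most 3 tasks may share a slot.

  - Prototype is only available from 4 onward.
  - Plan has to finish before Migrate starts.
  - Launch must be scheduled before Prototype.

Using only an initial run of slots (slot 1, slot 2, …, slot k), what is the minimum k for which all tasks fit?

4 slots

The precedence chain requires at least 2 distinct slots.
With at most 3 per slot and 5 tasks, at least 2 slots are needed.
Prototype can't be placed before 4, so the schedule must run through at least slot 4.
4 works (last occupied slot: 4): for example Plan=1; Migrate=2; Docs=1; Launch=1; Prototype=4.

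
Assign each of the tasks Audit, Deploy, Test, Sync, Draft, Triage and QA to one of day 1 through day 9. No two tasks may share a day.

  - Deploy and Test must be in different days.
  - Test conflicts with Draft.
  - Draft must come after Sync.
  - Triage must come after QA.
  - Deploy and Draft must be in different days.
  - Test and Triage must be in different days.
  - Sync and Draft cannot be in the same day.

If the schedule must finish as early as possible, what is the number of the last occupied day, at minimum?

7

The precedence chain requires at least 2 distinct days.
With at most 1 per day and 7 tasks, at least 7 days are needed.
7 works (last occupied day: day 7): for example QA in day 3, Deploy in day 6, Audit in day 5, Sync in day 1, Triage in day 4, Draft in day 2, Test in day 7.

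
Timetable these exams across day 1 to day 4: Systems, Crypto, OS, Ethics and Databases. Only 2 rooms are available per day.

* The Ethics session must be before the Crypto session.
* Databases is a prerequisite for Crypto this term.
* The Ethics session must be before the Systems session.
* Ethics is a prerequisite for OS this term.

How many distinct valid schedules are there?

59

Splitting on Systems: it can be day 2 (15), day 3 (22), day 4 (22). Listing each branch's schedules as (Crypto, OS, Ethics, Databases) by day number:
Systems=day 2: (2,3,1,1) (2,4,1,1) (3,2,1,1) (3,3,1,1) (3,3,1,2) (3,4,1,1) (3,4,1,2) (4,2,1,1) (4,2,1,3) (4,3,1,1) (4,3,1,2) (4,3,1,3) (4,4,1,1) (4,4,1,2) (4,4,1,3) — 15.
Systems=day 3: (2,2,1,1) (2,3,1,1) (2,4,1,1) (3,2,1,1) (3,2,1,2) (3,4,1,1) (3,4,1,2) (3,4,2,1) (3,4,2,2) (4,2,1,1) (4,2,1,2) (4,2,1,3) (4,3,1,1) (4,3,1,2) (4,3,2,1) (4,3,2,2) (4,4,1,1) (4,4,1,2) (4,4,1,3) (4,4,2,1) (4,4,2,2) (4,4,2,3) — 22.
Systems=day 4: (2,2,1,1) (2,3,1,1) (2,4,1,1) (3,2,1,1) (3,2,1,2) (3,3,1,1) (3,3,1,2) (3,3,2,1) (3,3,2,2) (3,4,1,1) (3,4,1,2) (3,4,2,1) (3,4,2,2) (4,2,1,1) (4,2,1,2) (4,2,1,3) (4,3,1,1) (4,3,1,2) (4,3,1,3) (4,3,2,1) (4,3,2,2) (4,3,2,3) — 22.
Summing: 15 + 22 + 22 = 59.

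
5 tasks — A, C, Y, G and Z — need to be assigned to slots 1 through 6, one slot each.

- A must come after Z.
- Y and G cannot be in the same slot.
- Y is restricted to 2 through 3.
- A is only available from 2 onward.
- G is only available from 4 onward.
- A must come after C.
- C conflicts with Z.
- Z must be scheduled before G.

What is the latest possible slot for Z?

Downstream work caps Z at 5.
Z at 5 is achievable: Z in 5; A in 6; C in 1; Y in 2; G in 6.

5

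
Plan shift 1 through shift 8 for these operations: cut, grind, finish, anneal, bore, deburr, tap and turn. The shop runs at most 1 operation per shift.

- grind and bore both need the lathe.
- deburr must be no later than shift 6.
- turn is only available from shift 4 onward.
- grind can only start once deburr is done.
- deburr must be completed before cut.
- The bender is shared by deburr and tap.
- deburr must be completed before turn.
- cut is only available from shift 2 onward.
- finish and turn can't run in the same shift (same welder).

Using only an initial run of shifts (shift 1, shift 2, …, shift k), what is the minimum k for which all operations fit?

The precedence chain requires at least 2 distinct shifts.
With at most 1 per shift and 8 operations, at least 8 shifts are needed.
turn can't be placed before shift 4, so the schedule must run through at least shift 4.
8 works (last occupied shift: shift 8): for example bore -> shift 7, tap -> shift 8, anneal -> shift 6, grind -> shift 3, deburr -> shift 1, turn -> shift 4, cut -> shift 2, finish -> shift 5.

8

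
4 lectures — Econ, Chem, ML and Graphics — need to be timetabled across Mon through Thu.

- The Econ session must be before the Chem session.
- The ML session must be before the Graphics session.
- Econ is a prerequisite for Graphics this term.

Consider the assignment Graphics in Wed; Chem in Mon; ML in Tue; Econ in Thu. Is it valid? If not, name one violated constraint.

No — it violates: The Econ session must be before the Chem session

The ML session must be before the Graphics session — holds.
Econ is a prerequisite for Graphics this term — violated.
The Econ session must be before the Chem session — violated.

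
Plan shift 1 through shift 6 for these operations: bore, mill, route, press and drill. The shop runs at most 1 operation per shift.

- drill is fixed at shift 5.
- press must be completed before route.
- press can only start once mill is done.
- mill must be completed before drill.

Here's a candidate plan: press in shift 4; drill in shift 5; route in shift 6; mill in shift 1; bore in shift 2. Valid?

Valid

drill is fixed at shift 5 — holds.
The shop runs at most 1 operation per shift — holds.
press can only start once mill is done — holds.
press must be completed before route — holds.
mill must be completed before drill — holds.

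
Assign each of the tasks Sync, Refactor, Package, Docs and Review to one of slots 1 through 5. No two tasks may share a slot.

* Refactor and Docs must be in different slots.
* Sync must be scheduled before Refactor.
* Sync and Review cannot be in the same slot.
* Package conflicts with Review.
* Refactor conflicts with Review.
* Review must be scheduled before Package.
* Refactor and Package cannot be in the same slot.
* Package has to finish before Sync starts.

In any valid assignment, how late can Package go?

3

Precedence pushes Package to at least 2; downstream work caps Package at 3.
Package at 3 is achievable: Package -> 3, Docs -> 2, Review -> 1, Sync -> 4, Refactor -> 5.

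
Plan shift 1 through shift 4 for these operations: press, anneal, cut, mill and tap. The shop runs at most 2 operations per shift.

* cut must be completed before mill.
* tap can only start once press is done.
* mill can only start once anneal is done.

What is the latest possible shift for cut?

shift 3

Downstream work caps cut at shift 3.
cut at shift 3 is achievable: anneal in shift 1; cut in shift 3; press in shift 1; tap in shift 2; mill in shift 4.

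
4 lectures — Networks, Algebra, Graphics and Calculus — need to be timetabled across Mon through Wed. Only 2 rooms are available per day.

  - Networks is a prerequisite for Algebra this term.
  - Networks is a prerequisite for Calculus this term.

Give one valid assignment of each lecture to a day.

Graphics -> Mon, Calculus -> Tue, Algebra -> Tue, Networks -> Mon

Checking: Networks(Mon) before Calculus(Tue); Networks(Mon) before Algebra(Tue); max 2 per day (cap 2).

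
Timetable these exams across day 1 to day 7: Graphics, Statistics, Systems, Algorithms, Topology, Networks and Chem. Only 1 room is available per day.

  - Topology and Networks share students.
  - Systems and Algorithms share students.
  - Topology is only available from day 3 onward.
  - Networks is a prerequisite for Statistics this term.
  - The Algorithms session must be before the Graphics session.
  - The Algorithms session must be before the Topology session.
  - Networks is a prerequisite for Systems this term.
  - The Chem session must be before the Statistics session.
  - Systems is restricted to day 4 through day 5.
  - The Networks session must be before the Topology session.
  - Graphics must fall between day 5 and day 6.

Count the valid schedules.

Splitting on Graphics: it can be day 5 (14), day 6 (32). Listing each branch's schedules as (Statistics, Systems, Algorithms, Topology, Networks, Chem) by day number:
Graphics=day 5: (6,4,1,7,2,3) (6,4,1,7,3,2) (6,4,2,7,1,3) (6,4,2,7,3,1) (6,4,3,7,1,2) (6,4,3,7,2,1) (7,4,1,3,2,6) (7,4,1,6,2,3) (7,4,1,6,3,2) (7,4,2,3,1,6) (7,4,2,6,1,3) (7,4,2,6,3,1) (7,4,3,6,1,2) (7,4,3,6,2,1) — 14.
Graphics=day 6: (3,4,5,7,1,2) (3,4,5,7,2,1) (3,5,4,7,1,2) (3,5,4,7,2,1) (4,5,1,7,2,3) (4,5,1,7,3,2) (4,5,2,7,1,3) (4,5,2,7,3,1) (4,5,3,7,1,2) (4,5,3,7,2,1) (5,4,1,7,2,3) (5,4,1,7,3,2) (5,4,2,7,1,3) (5,4,2,7,3,1) (5,4,3,7,1,2) (5,4,3,7,2,1) (7,4,1,3,2,5) (7,4,1,5,2,3) (7,4,1,5,3,2) (7,4,2,3,1,5) (7,4,2,5,1,3) (7,4,2,5,3,1) (7,4,3,5,1,2) (7,4,3,5,2,1) (7,5,1,3,2,4) (7,5,1,4,2,3) (7,5,1,4,3,2) (7,5,2,3,1,4) (7,5,2,4,1,3) (7,5,2,4,3,1) (7,5,3,4,1,2) (7,5,3,4,2,1) — 32.
Summing: 14 + 32 = 46.

46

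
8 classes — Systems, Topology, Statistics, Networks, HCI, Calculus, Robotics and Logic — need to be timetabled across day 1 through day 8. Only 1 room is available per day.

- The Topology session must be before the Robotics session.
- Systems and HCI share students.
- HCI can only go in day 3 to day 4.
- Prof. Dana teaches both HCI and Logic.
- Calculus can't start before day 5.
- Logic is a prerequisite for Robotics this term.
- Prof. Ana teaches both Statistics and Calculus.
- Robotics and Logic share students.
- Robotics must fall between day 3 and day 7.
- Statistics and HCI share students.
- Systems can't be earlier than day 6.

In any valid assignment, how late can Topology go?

day 6

Downstream work caps Topology at day 6.
Topology at day 6 is achievable: HCI in day 3; Logic in day 1; Topology in day 6; Networks in day 4; Systems in day 8; Calculus in day 5; Statistics in day 2; Robotics in day 7.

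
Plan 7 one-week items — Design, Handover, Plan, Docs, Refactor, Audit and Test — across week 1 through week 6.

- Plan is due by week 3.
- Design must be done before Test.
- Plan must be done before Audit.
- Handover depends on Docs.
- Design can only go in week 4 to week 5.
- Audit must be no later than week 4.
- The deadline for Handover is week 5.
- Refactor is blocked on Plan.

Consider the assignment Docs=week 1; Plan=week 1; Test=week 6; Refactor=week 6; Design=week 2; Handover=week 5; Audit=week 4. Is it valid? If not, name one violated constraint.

Design can only go in week 4 to week 5 — violated.
Plan must be done before Audit — holds.
Refactor is blocked on Plan — holds.
The deadline for Handover is week 5 — holds.
Handover depends on Docs — holds.
Plan is due by week 3 — holds.
Design must be done before Test — holds.
Audit must be no later than week 4 — holds.

Invalid. Design can only go in week 4 to week 5.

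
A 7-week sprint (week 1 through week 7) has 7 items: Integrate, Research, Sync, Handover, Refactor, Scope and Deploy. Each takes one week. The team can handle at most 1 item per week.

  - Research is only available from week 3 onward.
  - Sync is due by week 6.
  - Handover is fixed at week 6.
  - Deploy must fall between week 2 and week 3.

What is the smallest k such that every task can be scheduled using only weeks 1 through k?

7 weeks

With at most 1 per week and 7 tasks, at least 7 weeks are needed.
Handover can't be placed before week 6, so the schedule must run through at least week 6.
7 works (last occupied week: week 7): for example Research in week 3; Refactor in week 5; Scope in week 7; Deploy in week 2; Integrate in week 4; Handover in week 6; Sync in week 1.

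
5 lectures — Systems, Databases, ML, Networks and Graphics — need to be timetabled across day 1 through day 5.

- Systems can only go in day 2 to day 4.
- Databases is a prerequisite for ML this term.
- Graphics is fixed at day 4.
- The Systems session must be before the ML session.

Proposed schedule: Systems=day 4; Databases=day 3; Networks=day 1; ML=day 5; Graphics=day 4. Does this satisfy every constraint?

Yes

The Systems session must be before the ML session — holds.
Systems can only go in day 2 to day 4 — holds.
Databases is a prerequisite for ML this term — holds.
Graphics is fixed at day 4 — holds.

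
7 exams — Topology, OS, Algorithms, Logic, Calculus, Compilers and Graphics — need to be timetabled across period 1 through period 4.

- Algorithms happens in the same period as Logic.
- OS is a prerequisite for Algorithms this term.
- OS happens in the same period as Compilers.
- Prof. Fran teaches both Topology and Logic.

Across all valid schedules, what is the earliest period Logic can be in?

period 2

Logic must be in the same period as Algorithms, which can't be before period 2, so Logic is at least period 2.
Logic at period 2 is achievable: Graphics=period 1; Calculus=period 1; Compilers=period 1; Logic=period 2; OS=period 1; Topology=period 1; Algorithms=period 2.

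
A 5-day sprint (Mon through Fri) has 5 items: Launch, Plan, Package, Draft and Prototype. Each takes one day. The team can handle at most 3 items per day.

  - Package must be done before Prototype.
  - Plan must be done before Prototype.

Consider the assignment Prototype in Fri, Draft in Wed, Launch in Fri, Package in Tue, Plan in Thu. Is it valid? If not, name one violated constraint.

Yes, all constraints hold

Plan must be done before Prototype — holds.
The team can handle at most 3 items per day — holds.
Package must be done before Prototype — holds.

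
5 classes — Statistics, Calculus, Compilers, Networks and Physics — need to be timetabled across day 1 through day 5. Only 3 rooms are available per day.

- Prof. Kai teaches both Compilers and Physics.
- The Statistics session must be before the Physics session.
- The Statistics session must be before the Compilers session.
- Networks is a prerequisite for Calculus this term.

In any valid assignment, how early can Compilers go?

Precedence pushes Compilers to at least day 2.
Compilers at day 2 is achievable: Statistics -> day 1; Physics -> day 3; Calculus -> day 2; Networks -> day 1; Compilers -> day 2.

day 2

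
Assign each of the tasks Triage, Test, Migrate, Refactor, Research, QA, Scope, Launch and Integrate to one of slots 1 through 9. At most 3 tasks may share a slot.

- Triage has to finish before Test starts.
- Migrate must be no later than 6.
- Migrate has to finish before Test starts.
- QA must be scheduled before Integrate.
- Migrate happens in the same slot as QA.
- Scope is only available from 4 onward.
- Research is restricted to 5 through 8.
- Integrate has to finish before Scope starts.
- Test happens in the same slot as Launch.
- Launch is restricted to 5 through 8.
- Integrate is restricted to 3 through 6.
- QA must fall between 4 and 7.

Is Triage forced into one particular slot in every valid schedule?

No

Triage can be 1 (e.g. Test=6; Launch=6; Research=5; Migrate=4; Integrate=5; Triage=1; QA=4; Scope=6; Refactor=1) or 2 (e.g. Triage=2; Migrate=4; Test=6; Scope=6; Refactor=1; Launch=6; QA=4; Integrate=5; Research=5).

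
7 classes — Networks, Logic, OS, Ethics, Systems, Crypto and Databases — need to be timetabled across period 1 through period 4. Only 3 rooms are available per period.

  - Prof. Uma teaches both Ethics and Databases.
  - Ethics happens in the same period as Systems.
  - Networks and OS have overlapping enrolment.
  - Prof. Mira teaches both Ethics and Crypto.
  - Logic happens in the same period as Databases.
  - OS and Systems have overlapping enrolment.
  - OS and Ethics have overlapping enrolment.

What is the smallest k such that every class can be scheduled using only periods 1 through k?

With at most 3 per period and 7 classes, at least 3 periods are needed.
3 works (last occupied period: period 3): for example Logic in period 1, Networks in period 1, Systems in period 3, OS in period 2, Databases in period 1, Ethics in period 3, Crypto in period 2.

3 periods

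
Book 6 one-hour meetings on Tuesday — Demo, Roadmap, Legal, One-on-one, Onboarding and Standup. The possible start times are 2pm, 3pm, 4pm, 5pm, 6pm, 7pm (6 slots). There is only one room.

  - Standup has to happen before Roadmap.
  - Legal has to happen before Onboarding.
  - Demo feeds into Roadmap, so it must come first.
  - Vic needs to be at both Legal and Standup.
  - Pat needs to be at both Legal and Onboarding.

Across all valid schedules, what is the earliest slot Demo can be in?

2pm

Downstream work caps Demo at 6pm.
Demo at 2pm is achievable: Onboarding -> 6pm; Legal -> 5pm; Demo -> 2pm; Standup -> 3pm; Roadmap -> 4pm; One-on-one -> 7pm.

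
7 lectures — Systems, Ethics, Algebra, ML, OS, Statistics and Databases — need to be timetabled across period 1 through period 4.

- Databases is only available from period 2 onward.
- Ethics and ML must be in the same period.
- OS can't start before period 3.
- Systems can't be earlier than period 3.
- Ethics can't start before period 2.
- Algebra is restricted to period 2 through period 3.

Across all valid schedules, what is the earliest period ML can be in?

period 2

ML must be in the same period as Ethics, which can't be before period 2, so ML is at least period 2.
ML at period 2 is achievable: Statistics -> period 1, ML -> period 2, Algebra -> period 2, Systems -> period 3, Ethics -> period 2, OS -> period 3, Databases -> period 2.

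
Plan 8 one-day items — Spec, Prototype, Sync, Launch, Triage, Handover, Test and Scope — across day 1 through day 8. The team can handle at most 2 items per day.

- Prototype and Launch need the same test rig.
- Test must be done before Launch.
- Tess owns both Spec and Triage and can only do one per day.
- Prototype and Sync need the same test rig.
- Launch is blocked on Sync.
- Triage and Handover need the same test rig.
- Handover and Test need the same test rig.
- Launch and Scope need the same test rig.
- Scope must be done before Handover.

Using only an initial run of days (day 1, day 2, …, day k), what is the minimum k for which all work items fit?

4 days

The precedence chain requires at least 2 distinct days.
With at most 2 per day and 8 work items, at least 4 days are needed.
4 works (last occupied day: day 4): for example Handover in day 4; Prototype in day 4; Spec in day 2; Scope in day 3; Launch in day 2; Test in day 1; Sync in day 1; Triage in day 3.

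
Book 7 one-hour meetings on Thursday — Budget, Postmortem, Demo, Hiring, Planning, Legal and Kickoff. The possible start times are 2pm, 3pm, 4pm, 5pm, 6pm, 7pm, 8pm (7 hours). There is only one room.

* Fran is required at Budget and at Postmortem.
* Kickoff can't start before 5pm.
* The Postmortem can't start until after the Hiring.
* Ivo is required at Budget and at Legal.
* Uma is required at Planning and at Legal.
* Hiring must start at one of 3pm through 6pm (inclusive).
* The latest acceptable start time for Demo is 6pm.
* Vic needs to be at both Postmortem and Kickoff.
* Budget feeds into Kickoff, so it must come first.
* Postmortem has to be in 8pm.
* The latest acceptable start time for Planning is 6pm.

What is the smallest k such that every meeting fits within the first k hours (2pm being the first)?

7 hours

The precedence chain requires at least 2 distinct hours.
With at most 1 per hour and 7 meetings, at least 7 hours are needed.
Postmortem can't be placed before 8pm — that is hour 7 counting from 2pm — so the schedule must run through at least 7 hours.
7 works (last occupied hour: 8pm): for example Legal in 7pm, Budget in 4pm, Kickoff in 5pm, Postmortem in 8pm, Demo in 2pm, Planning in 6pm, Hiring in 3pm.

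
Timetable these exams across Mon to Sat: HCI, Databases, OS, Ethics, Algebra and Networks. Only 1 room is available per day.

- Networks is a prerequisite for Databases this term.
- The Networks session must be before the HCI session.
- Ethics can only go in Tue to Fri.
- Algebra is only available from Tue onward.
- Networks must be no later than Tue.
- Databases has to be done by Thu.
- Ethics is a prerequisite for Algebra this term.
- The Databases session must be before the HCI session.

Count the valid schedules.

Splitting on HCI: it can be Wed (3), Thu (7), Fri (11), Sat (11). Listing each branch's schedules as (Databases, OS, Ethics, Algebra, Networks):
HCI=Wed: (Tue,Thu,Fri,Sat,Mon) (Tue,Fri,Thu,Sat,Mon) (Tue,Sat,Thu,Fri,Mon) — 3.
HCI=Thu: (Tue,Wed,Fri,Sat,Mon) (Tue,Fri,Wed,Sat,Mon) (Tue,Sat,Wed,Fri,Mon) (Wed,Mon,Fri,Sat,Tue) (Wed,Tue,Fri,Sat,Mon) (Wed,Fri,Tue,Sat,Mon) (Wed,Sat,Tue,Fri,Mon) — 7.
HCI=Fri: (Tue,Wed,Thu,Sat,Mon) (Tue,Thu,Wed,Sat,Mon) (Tue,Sat,Wed,Thu,Mon) (Wed,Mon,Thu,Sat,Tue) (Wed,Tue,Thu,Sat,Mon) (Wed,Thu,Tue,Sat,Mon) (Wed,Sat,Tue,Thu,Mon) (Thu,Mon,Wed,Sat,Tue) (Thu,Tue,Wed,Sat,Mon) (Thu,Wed,Tue,Sat,Mon) (Thu,Sat,Tue,Wed,Mon) — 11.
HCI=Sat: (Tue,Wed,Thu,Fri,Mon) (Tue,Thu,Wed,Fri,Mon) (Tue,Fri,Wed,Thu,Mon) (Wed,Mon,Thu,Fri,Tue) (Wed,Tue,Thu,Fri,Mon) (Wed,Thu,Tue,Fri,Mon) (Wed,Fri,Tue,Thu,Mon) (Thu,Mon,Wed,Fri,Tue) (Thu,Tue,Wed,Fri,Mon) (Thu,Wed,Tue,Fri,Mon) (Thu,Fri,Tue,Wed,Mon) — 11.
Summing: 3 + 7 + 11 + 11 = 32.

32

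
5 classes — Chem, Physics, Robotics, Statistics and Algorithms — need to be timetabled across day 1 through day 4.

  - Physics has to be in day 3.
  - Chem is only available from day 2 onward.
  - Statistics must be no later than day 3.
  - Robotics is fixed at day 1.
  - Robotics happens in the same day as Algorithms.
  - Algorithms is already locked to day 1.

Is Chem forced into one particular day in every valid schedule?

No

Chem can be day 2 (e.g. Statistics in day 1; Physics in day 3; Chem in day 2; Robotics in day 1; Algorithms in day 1) or day 3 (e.g. Robotics -> day 1, Physics -> day 3, Statistics -> day 1, Algorithms -> day 1, Chem -> day 3).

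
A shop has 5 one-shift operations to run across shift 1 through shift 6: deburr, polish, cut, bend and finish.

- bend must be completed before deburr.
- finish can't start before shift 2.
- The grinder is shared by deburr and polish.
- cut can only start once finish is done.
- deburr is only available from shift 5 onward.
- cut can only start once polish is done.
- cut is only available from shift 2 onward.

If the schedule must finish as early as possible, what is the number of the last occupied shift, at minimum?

The precedence chain requires at least 2 distinct shifts.
deburr can't be placed before shift 5, so the schedule must run through at least shift 5.
5 works (last occupied shift: shift 5): for example finish=shift 2, polish=shift 1, bend=shift 1, deburr=shift 5, cut=shift 3.

shift 5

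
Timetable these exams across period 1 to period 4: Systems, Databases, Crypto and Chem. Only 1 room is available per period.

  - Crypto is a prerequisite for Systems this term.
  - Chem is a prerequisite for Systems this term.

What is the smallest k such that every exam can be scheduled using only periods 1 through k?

The precedence chain requires at least 2 distinct periods.
With at most 1 per period and 4 exams, at least 4 periods are needed.
4 works (last occupied period: period 4): for example Databases -> period 4; Systems -> period 3; Chem -> period 2; Crypto -> period 1.

4 periods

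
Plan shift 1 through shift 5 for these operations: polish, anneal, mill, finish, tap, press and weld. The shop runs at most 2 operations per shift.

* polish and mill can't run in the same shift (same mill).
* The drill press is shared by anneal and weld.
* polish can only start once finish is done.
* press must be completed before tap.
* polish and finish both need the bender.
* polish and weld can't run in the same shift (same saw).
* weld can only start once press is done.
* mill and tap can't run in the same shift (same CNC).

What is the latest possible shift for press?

Downstream work caps press at shift 4.
press at shift 4 is achievable: press -> shift 4, finish -> shift 1, polish -> shift 2, anneal -> shift 1, weld -> shift 5, tap -> shift 5, mill -> shift 3.

shift 4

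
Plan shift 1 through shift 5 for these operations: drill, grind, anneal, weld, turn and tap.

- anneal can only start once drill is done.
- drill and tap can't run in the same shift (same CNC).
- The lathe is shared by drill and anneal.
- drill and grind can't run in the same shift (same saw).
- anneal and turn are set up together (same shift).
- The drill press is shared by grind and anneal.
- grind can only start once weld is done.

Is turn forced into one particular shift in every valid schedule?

turn can be shift 2 (e.g. drill in shift 1, weld in shift 1, grind in shift 3, turn in shift 2, tap in shift 2, anneal in shift 2) or shift 3 (e.g. tap -> shift 2; grind -> shift 2; weld -> shift 1; anneal -> shift 3; turn -> shift 3; drill -> shift 1).

No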